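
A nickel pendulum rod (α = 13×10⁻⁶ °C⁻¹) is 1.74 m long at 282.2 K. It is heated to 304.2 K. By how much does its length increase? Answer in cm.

|ΔT| = |304.2 − 282.2| = 22.0 K
ΔL = αL₀ΔT = (13×10⁻⁶)(1.74)(22.0) = 4.98×10⁻⁴ m

ΔL = 0.0498 cm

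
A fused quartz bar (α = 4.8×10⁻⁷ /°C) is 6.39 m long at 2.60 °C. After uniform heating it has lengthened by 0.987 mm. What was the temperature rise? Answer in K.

ΔT = 322 K

ΔL = αL₀ΔT ⇒ ΔT = ΔL / (αL₀)
ΔT = 0.987×10⁻³ m / (4.8×10⁻⁷ × 6.39 m) = 321.79 K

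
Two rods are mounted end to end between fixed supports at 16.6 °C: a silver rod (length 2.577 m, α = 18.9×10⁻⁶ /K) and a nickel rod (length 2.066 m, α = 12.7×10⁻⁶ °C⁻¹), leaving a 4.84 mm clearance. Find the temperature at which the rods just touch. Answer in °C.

Gap closes when ΔL₁ + ΔL₂ = 4.84 mm = 4.84×10⁻³ m
(α₁L₁ + α₂L₂)ΔT = g
α₁L₁ + α₂L₂ = 18.9×10⁻⁶×2.577 + 12.7×10⁻⁶×2.066 = 7.49435×10⁻⁵ m/K
ΔT = 4.84×10⁻³ / 7.49435×10⁻⁵ = 64.582 K
T = 16.6 + 64.582 = 81.182 °C

T = 81.2 °C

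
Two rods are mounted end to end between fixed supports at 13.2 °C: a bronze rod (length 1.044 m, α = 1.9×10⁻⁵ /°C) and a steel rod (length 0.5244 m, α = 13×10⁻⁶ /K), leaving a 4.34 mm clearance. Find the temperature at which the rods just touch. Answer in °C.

T = 176 °C

α₁L₁ = 1.9836×10⁻⁵ m/K, α₂L₂ = 6.8172×10⁻⁶ m/K → total 2.66532×10⁻⁵ m/K
ΔT = g/(α₁L₁+α₂L₂) = 4.34×10⁻³ / 2.66532×10⁻⁵ = 162.83 K
T = 13.2 + 162.83 = 176.03 °C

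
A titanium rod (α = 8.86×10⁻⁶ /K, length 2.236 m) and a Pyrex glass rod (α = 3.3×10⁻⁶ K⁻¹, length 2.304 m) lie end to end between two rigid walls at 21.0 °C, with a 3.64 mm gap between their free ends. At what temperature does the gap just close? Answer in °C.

Gap closes when ΔL₁ + ΔL₂ = 3.64 mm = 3.64×10⁻³ m
(α₁L₁ + α₂L₂)ΔT = g
α₁L₁ + α₂L₂ = 8.86×10⁻⁶×2.236 + 3.3×10⁻⁶×2.304 = 2.741416×10⁻⁵ m/K
ΔT = 3.64×10⁻³ / 2.741416×10⁻⁵ = 132.78 K
T = 21.0 + 132.78 = 153.78 °C

T = 154 °C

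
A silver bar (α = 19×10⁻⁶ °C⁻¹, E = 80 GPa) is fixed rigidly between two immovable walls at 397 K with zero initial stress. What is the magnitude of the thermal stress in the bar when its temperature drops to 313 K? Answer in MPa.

Fully constrained: the free strain ε = αΔT is blocked, so σ = Eε = EαΔT.
|ΔT| = 84 K
σ = 80.0×10⁹ × 19×10⁻⁶ × 84 = 1.28×10⁸ Pa

σ = 128 MPa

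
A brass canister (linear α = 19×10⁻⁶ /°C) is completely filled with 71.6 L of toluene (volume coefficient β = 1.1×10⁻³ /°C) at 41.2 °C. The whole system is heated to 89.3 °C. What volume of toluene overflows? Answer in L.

The canister also expands: β_container ≈ 3α = 5.7×10⁻⁵ /K
Net overflow = V₀(β_liq − 3α_cont)ΔT
β − 3α = 1.10×10⁻³ − 5.7×10⁻⁵ = 1.043×10⁻³ /K; ΔT = 48.1 K
ΔV = 71.6 × 1.043×10⁻³ × 48.1 = 3.59 L

3.59 L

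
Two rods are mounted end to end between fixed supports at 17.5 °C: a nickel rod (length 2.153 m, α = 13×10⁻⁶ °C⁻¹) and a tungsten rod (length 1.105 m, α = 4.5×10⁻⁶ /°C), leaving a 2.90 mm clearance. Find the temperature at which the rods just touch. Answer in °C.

T = 105 °C

Gap closes when ΔL₁ + ΔL₂ = 2.90 mm = 2.90×10⁻³ m
(α₁L₁ + α₂L₂)ΔT = g
α₁L₁ + α₂L₂ = 13×10⁻⁶×2.153 + 4.5×10⁻⁶×1.105 = 3.29615×10⁻⁵ m/K
ΔT = 2.90×10⁻³ / 3.29615×10⁻⁵ = 87.98 K
T = 17.5 + 87.98 = 105.48 °C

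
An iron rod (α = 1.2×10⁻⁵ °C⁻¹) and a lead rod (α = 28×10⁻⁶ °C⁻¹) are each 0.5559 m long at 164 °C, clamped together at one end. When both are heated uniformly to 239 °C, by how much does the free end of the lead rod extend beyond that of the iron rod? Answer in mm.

ΔT = 75 K
iron: ΔL = 1.2×10⁻⁵ × 0.5559 m × 75 = 5.0031×10⁻⁴ m = 0.50031 mm
lead: ΔL = 28×10⁻⁶ × 0.5559 m × 75 = 1.1674×10⁻³ m = 1.1674 mm
difference = 1.1674 − 0.50031 = 0.66709 mm

0.667 mm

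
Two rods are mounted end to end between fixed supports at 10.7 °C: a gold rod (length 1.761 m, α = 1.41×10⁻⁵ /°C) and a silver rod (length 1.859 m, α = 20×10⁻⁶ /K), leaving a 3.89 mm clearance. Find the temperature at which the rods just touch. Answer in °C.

Gap closes when ΔL₁ + ΔL₂ = 3.89 mm = 3.89×10⁻³ m
(α₁L₁ + α₂L₂)ΔT = g
α₁L₁ + α₂L₂ = 1.41×10⁻⁵×1.761 + 20×10⁻⁶×1.859 = 6.20101×10⁻⁵ m/K
ΔT = 3.89×10⁻³ / 6.20101×10⁻⁵ = 62.732 K
T = 10.7 + 62.732 = 73.432 °C

T = 73.4 °C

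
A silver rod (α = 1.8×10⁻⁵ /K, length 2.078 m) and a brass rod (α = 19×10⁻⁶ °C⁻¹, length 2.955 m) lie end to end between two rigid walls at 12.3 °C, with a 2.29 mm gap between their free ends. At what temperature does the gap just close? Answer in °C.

Gap closes when ΔL₁ + ΔL₂ = 2.29 mm = 2.29×10⁻³ m
(α₁L₁ + α₂L₂)ΔT = g
α₁L₁ + α₂L₂ = 1.8×10⁻⁵×2.078 + 19×10⁻⁶×2.955 = 9.3549×10⁻⁵ m/K
ΔT = 2.29×10⁻³ / 9.3549×10⁻⁵ = 24.479 K
T = 12.3 + 24.479 = 36.779 °C

T = 36.8 °C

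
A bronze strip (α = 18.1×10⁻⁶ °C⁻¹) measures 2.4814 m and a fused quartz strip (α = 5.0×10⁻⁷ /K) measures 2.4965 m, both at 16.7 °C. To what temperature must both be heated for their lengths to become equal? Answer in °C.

Equal length when α₁L₁ΔT − α₂L₂ΔT = L₂ − L₁ = 1.51×10⁻² m
α₁L₁ = 4.491334×10⁻⁵, α₂L₂ = 1.24825×10⁻⁶ → Δ(αL) = 4.366509×10⁻⁵ m/K
ΔT = 1.51×10⁻² / 4.366509×10⁻⁵ = 345.814 K, so T = 16.7 + 345.814 = 362.514 °C

T = 362.5 °C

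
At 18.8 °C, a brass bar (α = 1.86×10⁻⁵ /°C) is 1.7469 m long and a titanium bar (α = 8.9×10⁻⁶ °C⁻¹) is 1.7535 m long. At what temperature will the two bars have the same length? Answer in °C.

T = 409.7 °C

L₁(1 + α₁ΔT) = L₂(1 + α₂ΔT) ⇒ ΔT = (L₂ − L₁)/(α₁L₁ − α₂L₂)
L₂ − L₁ = 1.7535 − 1.7469 = 6.60×10⁻³ m
α₁L₁ − α₂L₂ = 1.86×10⁻⁵×1.7469 − 8.9×10⁻⁶×1.7535 = 1.688619×10⁻⁵ m/K
ΔT = 6.60×10⁻³ / 1.688619×10⁻⁵ = 390.852 K
T = 18.8 + 390.852 = 409.652 °C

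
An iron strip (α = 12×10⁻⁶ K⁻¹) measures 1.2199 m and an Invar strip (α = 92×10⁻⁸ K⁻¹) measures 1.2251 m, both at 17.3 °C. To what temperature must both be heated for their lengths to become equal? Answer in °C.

T = 402.2 °C

Equal length when α₁L₁ΔT − α₂L₂ΔT = L₂ − L₁ = 5.20×10⁻³ m
α₁L₁ = 1.46388×10⁻⁵, α₂L₂ = 1.127092×10⁻⁶ → Δ(αL) = 1.3511708×10⁻⁵ m/K
ΔT = 5.20×10⁻³ / 1.3511708×10⁻⁵ = 384.851 K, so T = 17.3 + 384.851 = 402.151 °C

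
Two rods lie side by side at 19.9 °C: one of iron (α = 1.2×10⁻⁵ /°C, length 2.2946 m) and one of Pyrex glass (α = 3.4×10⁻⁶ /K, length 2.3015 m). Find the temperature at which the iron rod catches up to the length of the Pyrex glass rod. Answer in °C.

T = 370.0 °C

Equal length when α₁L₁ΔT − α₂L₂ΔT = L₂ − L₁ = 6.90×10⁻³ m
α₁L₁ = 2.75352×10⁻⁵, α₂L₂ = 7.8251×10⁻⁶ → Δ(αL) = 1.97101×10⁻⁵ m/K
ΔT = 6.90×10⁻³ / 1.97101×10⁻⁵ = 350.074 K, so T = 19.9 + 350.074 = 369.974 °C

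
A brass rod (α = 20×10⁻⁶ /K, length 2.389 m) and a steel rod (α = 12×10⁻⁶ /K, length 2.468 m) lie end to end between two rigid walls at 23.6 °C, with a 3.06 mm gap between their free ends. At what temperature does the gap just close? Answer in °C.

Gap closes when ΔL₁ + ΔL₂ = 3.06 mm = 3.06×10⁻³ m
(α₁L₁ + α₂L₂)ΔT = g
α₁L₁ + α₂L₂ = 20×10⁻⁶×2.389 + 12×10⁻⁶×2.468 = 7.7396×10⁻⁵ m/K
ΔT = 3.06×10⁻³ / 7.7396×10⁻⁵ = 39.537 K
T = 23.6 + 39.537 = 63.137 °C

T = 63.1 °C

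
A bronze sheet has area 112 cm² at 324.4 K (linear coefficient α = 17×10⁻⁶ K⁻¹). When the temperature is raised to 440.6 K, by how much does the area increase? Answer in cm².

ΔA = 0.442 cm²

Area coefficient ≈ 2α; |ΔT| = 116.2 K
ΔA = 2αA₀ΔT = 2(17×10⁻⁶)(112)(116.2) = 0.442 cm²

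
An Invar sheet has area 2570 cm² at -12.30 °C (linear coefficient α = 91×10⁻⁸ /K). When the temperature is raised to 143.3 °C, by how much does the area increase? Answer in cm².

Area coefficient ≈ 2α; |ΔT| = 155.60 K
ΔA = 2αA₀ΔT = 2(91×10⁻⁸)(2570)(155.60) = 0.728 cm²

ΔA = 0.728 cm²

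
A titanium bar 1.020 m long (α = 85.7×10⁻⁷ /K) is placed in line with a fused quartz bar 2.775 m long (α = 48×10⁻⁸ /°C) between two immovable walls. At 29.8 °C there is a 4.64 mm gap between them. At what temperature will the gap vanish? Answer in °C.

T = 490 °C

Gap closes when ΔL₁ + ΔL₂ = 4.64 mm = 4.64×10⁻³ m
(α₁L₁ + α₂L₂)ΔT = g
α₁L₁ + α₂L₂ = 85.7×10⁻⁷×1.020 + 48×10⁻⁸×2.775 = 1.00734×10⁻⁵ m/K
ΔT = 4.64×10⁻³ / 1.00734×10⁻⁵ = 460.62 K
T = 29.8 + 460.62 = 490.42 °C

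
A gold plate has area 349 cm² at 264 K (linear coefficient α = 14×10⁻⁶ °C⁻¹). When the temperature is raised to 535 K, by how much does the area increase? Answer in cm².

Area coefficient ≈ 2α; |ΔT| = 271 K
ΔA = 2αA₀ΔT = 2(14×10⁻⁶)(349)(271) = 2.65 cm²

ΔA = 2.65 cm²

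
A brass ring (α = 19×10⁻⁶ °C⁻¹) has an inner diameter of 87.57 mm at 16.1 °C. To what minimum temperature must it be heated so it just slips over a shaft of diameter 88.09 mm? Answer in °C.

T = 329 °C

Required Δd = 88.09 − 87.57 = 0.52 mm
Δd = αd₀ΔT ⇒ ΔT = Δd/(αd₀) = 0.52 / (19×10⁻⁶ × 87.57) = 312.53 K
T_min = 16.1 + 312.53 = 328.63 °C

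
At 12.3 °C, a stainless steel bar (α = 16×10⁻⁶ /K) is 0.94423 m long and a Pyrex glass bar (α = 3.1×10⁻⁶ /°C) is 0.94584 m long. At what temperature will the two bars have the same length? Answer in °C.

L₁(1 + α₁ΔT) = L₂(1 + α₂ΔT) ⇒ ΔT = (L₂ − L₁)/(α₁L₁ − α₂L₂)
L₂ − L₁ = 0.94584 − 0.94423 = 1.61×10⁻³ m
α₁L₁ − α₂L₂ = 16×10⁻⁶×0.94423 − 3.1×10⁻⁶×0.94584 = 1.2175576×10⁻⁵ m/K
ΔT = 1.61×10⁻³ / 1.2175576×10⁻⁵ = 132.232 K
T = 12.3 + 132.232 = 144.532 °C

T = 144.5 °C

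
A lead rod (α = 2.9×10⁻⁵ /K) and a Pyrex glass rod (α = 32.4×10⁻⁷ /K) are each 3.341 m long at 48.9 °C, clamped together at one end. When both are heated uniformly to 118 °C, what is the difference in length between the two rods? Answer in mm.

5.95 mm

ΔT = 69.1 K
lead: ΔL = 2.9×10⁻⁵ × 3.341 m × 69.1 = 6.6950×10⁻³ m = 6.6950 mm
Pyrex glass: ΔL = 32.4×10⁻⁷ × 3.341 m × 69.1 = 7.4800×10⁻⁴ m = 0.74800 mm
difference = 6.6950 − 0.74800 = 5.947 mm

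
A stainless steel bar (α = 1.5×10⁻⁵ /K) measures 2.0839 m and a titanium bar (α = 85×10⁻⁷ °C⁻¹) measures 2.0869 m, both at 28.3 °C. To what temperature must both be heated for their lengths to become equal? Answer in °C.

Equal length when α₁L₁ΔT − α₂L₂ΔT = L₂ − L₁ = 3.00×10⁻³ m
α₁L₁ = 3.12585×10⁻⁵, α₂L₂ = 1.773865×10⁻⁵ → Δ(αL) = 1.351985×10⁻⁵ m/K
ΔT = 3.00×10⁻³ / 1.351985×10⁻⁵ = 221.896 K, so T = 28.3 + 221.896 = 250.196 °C

T = 250.2 °C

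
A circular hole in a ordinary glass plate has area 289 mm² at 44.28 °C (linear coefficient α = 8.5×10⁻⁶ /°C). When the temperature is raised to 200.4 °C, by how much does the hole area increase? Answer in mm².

Area coefficient ≈ 2α; |ΔT| = 156.12 K
ΔA = 2αA₀ΔT = 2(8.5×10⁻⁶)(289)(156.12) = 0.767 mm²

ΔA = 0.767 mm²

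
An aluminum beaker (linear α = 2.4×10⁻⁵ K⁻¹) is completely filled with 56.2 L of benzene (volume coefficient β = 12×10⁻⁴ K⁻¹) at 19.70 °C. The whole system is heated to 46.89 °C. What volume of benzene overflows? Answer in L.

1.72 L

The beaker also expands: β_container ≈ 3α = 7.2×10⁻⁵ /K
Net overflow = V₀(β_liq − 3α_cont)ΔT
β − 3α = 1.20×10⁻³ − 7.2×10⁻⁵ = 1.128×10⁻³ /K; ΔT = 27.19 K
ΔV = 56.2 × 1.128×10⁻³ × 27.19 = 1.72 L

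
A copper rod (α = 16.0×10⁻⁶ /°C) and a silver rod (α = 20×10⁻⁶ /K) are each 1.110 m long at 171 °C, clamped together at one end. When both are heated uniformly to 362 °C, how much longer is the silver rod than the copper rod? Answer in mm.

ΔT = 191 K
copper: ΔL = 16.0×10⁻⁶ × 1.110 m × 191 = 3.3922×10⁻³ m = 3.3922 mm
silver: ΔL = 20×10⁻⁶ × 1.110 m × 191 = 4.2402×10⁻³ m = 4.2402 mm
difference = 4.2402 − 3.3922 = 0.8480 mm

0.848 mm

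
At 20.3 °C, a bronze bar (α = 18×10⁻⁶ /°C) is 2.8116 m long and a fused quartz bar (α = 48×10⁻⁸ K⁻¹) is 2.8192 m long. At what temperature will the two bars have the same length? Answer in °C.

L₁(1 + α₁ΔT) = L₂(1 + α₂ΔT) ⇒ ΔT = (L₂ − L₁)/(α₁L₁ − α₂L₂)
L₂ − L₁ = 2.8192 − 2.8116 = 7.60×10⁻³ m
α₁L₁ − α₂L₂ = 18×10⁻⁶×2.8116 − 48×10⁻⁸×2.8192 = 4.9255584×10⁻⁵ m/K
ΔT = 7.60×10⁻³ / 4.9255584×10⁻⁵ = 154.297 K
T = 20.3 + 154.297 = 174.597 °C

T = 174.6 °C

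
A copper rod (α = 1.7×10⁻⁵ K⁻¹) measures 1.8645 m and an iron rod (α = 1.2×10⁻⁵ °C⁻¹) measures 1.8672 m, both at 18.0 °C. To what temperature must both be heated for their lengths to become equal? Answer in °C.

T = 308.6 °C

Equal length when α₁L₁ΔT − α₂L₂ΔT = L₂ − L₁ = 2.70×10⁻³ m
α₁L₁ = 3.16965×10⁻⁵, α₂L₂ = 2.24064×10⁻⁵ → Δ(αL) = 9.2901×10⁻⁶ m/K
ΔT = 2.70×10⁻³ / 9.2901×10⁻⁶ = 290.632 K, so T = 18.0 + 290.632 = 308.632 °C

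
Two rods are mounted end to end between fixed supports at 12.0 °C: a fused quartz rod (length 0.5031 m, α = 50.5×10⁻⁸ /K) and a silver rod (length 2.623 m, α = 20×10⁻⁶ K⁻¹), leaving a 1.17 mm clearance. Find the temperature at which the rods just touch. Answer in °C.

α₁L₁ = 2.540655×10⁻⁷ m/K, α₂L₂ = 5.246×10⁻⁵ m/K → total 5.27140655×10⁻⁵ m/K
ΔT = g/(α₁L₁+α₂L₂) = 1.17×10⁻³ / 5.27140655×10⁻⁵ = 22.195 K
T = 12.0 + 22.195 = 34.195 °C

T = 34.2 °C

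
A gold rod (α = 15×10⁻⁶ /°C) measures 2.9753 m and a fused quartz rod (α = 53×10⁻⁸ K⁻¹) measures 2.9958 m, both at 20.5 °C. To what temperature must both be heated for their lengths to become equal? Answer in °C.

L₁(1 + α₁ΔT) = L₂(1 + α₂ΔT) ⇒ ΔT = (L₂ − L₁)/(α₁L₁ − α₂L₂)
L₂ − L₁ = 2.9958 − 2.9753 = 2.05×10⁻² m
α₁L₁ − α₂L₂ = 15×10⁻⁶×2.9753 − 53×10⁻⁸×2.9958 = 4.3041726×10⁻⁵ m/K
ΔT = 2.05×10⁻² / 4.3041726×10⁻⁵ = 476.282 K
T = 20.5 + 476.282 = 496.782 °C

T = 496.8 °C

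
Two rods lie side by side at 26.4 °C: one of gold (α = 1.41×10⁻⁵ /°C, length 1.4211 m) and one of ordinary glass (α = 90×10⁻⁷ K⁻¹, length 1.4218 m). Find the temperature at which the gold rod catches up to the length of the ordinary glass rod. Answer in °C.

T = 123.1 °C

Equal length when α₁L₁ΔT − α₂L₂ΔT = L₂ − L₁ = 7.00×10⁻⁴ m
α₁L₁ = 2.003751×10⁻⁵, α₂L₂ = 1.27962×10⁻⁵ → Δ(αL) = 7.24131×10⁻⁶ m/K
ΔT = 7.00×10⁻⁴ / 7.24131×10⁻⁶ = 96.668 K, so T = 26.4 + 96.668 = 123.068 °C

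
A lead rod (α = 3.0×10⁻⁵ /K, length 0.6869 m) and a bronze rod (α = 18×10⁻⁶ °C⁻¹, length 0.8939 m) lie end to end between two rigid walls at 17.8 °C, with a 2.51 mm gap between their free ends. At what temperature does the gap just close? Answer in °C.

Gap closes when ΔL₁ + ΔL₂ = 2.51 mm = 2.51×10⁻³ m
(α₁L₁ + α₂L₂)ΔT = g
α₁L₁ + α₂L₂ = 3.0×10⁻⁵×0.6869 + 18×10⁻⁶×0.8939 = 3.66972×10⁻⁵ m/K
ΔT = 2.51×10⁻³ / 3.66972×10⁻⁵ = 68.398 K
T = 17.8 + 68.398 = 86.198 °C

T = 86.2 °C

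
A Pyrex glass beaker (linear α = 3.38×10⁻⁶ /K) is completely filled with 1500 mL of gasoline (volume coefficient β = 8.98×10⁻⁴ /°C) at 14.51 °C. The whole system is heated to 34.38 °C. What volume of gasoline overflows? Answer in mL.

26.5 mL

The beaker also expands: β_container ≈ 3α = 1.014×10⁻⁵ /K
Net overflow = V₀(β_liq − 3α_cont)ΔT
β − 3α = 8.98×10⁻⁴ − 1.014×10⁻⁵ = 8.8786×10⁻⁴ /K; ΔT = 19.87 K
ΔV = 1500 × 8.8786×10⁻⁴ × 19.87 = 26.5 mL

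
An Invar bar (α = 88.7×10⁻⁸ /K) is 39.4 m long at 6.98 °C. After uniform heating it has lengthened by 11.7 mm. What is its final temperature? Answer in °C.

T = 342 °C

ΔL = αL₀ΔT ⇒ ΔT = ΔL / (αL₀)
ΔT = 11.7×10⁻³ m / (88.7×10⁻⁸ × 39.4 m) = 334.79 K
T = 6.98 + 334.79 = 341.77 °C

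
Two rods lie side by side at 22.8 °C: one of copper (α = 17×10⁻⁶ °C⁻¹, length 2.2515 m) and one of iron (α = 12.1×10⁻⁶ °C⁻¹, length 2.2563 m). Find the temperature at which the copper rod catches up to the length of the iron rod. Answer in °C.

L₁(1 + α₁ΔT) = L₂(1 + α₂ΔT) ⇒ ΔT = (L₂ − L₁)/(α₁L₁ − α₂L₂)
L₂ − L₁ = 2.2563 − 2.2515 = 4.80×10⁻³ m
α₁L₁ − α₂L₂ = 17×10⁻⁶×2.2515 − 12.1×10⁻⁶×2.2563 = 1.097427×10⁻⁵ m/K
ΔT = 4.80×10⁻³ / 1.097427×10⁻⁵ = 437.387 K
T = 22.8 + 437.387 = 460.187 °C

T = 460.2 °C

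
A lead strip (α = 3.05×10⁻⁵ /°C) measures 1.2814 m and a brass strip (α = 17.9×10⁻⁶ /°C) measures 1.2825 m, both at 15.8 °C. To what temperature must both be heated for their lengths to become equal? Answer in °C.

T = 84.01 °C

L₁(1 + α₁ΔT) = L₂(1 + α₂ΔT) ⇒ ΔT = (L₂ − L₁)/(α₁L₁ − α₂L₂)
L₂ − L₁ = 1.2825 − 1.2814 = 1.10×10⁻³ m
α₁L₁ − α₂L₂ = 3.05×10⁻⁵×1.2814 − 17.9×10⁻⁶×1.2825 = 1.612595×10⁻⁵ m/K
ΔT = 1.10×10⁻³ / 1.612595×10⁻⁵ = 68.2130 K
T = 15.8 + 68.2130 = 84.0130 °C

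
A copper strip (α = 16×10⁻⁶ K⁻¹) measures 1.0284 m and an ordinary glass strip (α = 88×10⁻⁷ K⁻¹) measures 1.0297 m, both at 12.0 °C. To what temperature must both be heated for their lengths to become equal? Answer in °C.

Equal length when α₁L₁ΔT − α₂L₂ΔT = L₂ − L₁ = 1.30×10⁻³ m
α₁L₁ = 1.64544×10⁻⁵, α₂L₂ = 9.06136×10⁻⁶ → Δ(αL) = 7.39304×10⁻⁶ m/K
ΔT = 1.30×10⁻³ / 7.39304×10⁻⁶ = 175.841 K, so T = 12.0 + 175.841 = 187.841 °C

T = 187.8 °C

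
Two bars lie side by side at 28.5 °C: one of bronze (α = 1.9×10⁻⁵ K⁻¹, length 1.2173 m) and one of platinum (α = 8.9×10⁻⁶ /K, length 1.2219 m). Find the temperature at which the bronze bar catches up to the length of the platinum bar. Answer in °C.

Equal length when α₁L₁ΔT − α₂L₂ΔT = L₂ − L₁ = 4.60×10⁻³ m
α₁L₁ = 2.31287×10⁻⁵, α₂L₂ = 1.087491×10⁻⁵ → Δ(αL) = 1.225379×10⁻⁵ m/K
ΔT = 4.60×10⁻³ / 1.225379×10⁻⁵ = 375.394 K, so T = 28.5 + 375.394 = 403.894 °C

T = 403.9 °C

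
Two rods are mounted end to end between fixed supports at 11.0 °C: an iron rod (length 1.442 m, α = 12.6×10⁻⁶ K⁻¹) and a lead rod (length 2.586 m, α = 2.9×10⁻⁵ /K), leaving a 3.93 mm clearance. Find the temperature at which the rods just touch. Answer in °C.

T = 53.2 °C

α₁L₁ = 1.81692×10⁻⁵ m/K, α₂L₂ = 7.4994×10⁻⁵ m/K → total 9.31632×10⁻⁵ m/K
ΔT = g/(α₁L₁+α₂L₂) = 3.93×10⁻³ / 9.31632×10⁻⁵ = 42.184 K
T = 11.0 + 42.184 = 53.184 °C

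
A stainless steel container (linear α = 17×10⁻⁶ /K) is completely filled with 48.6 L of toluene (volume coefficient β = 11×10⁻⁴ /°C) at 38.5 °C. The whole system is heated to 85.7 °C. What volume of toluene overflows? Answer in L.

2.41 L

The container also expands: β_container ≈ 3α = 5.1×10⁻⁵ /K
Net overflow = V₀(β_liq − 3α_cont)ΔT
β − 3α = 1.10×10⁻³ − 5.1×10⁻⁵ = 1.049×10⁻³ /K; ΔT = 47.2 K
ΔV = 48.6 × 1.049×10⁻³ × 47.2 = 2.41 L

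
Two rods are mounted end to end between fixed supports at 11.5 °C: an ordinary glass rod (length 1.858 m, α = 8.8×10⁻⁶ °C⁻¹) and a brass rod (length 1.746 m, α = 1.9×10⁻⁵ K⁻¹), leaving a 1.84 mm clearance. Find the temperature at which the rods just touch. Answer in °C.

Gap closes when ΔL₁ + ΔL₂ = 1.84 mm = 1.84×10⁻³ m
(α₁L₁ + α₂L₂)ΔT = g
α₁L₁ + α₂L₂ = 8.8×10⁻⁶×1.858 + 1.9×10⁻⁵×1.746 = 4.95244×10⁻⁵ m/K
ΔT = 1.84×10⁻³ / 4.95244×10⁻⁵ = 37.153 K
T = 11.5 + 37.153 = 48.653 °C

T = 48.7 °C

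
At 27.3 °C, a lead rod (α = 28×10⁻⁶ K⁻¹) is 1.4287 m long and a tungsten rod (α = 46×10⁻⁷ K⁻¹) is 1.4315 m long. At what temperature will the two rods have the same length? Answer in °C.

Equal length when α₁L₁ΔT − α₂L₂ΔT = L₂ − L₁ = 2.80×10⁻³ m
α₁L₁ = 4.00036×10⁻⁵, α₂L₂ = 6.5849×10⁻⁶ → Δ(αL) = 3.34187×10⁻⁵ m/K
ΔT = 2.80×10⁻³ / 3.34187×10⁻⁵ = 83.785 K, so T = 27.3 + 83.785 = 111.085 °C

T = 111.1 °C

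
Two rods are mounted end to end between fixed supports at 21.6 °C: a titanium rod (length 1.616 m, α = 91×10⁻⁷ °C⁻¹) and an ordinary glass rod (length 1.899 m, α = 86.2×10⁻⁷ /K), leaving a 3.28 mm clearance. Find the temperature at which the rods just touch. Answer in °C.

α₁L₁ = 1.47056×10⁻⁵ m/K, α₂L₂ = 1.636938×10⁻⁵ m/K → total 3.107498×10⁻⁵ m/K
ΔT = g/(α₁L₁+α₂L₂) = 3.28×10⁻³ / 3.107498×10⁻⁵ = 105.55 K
T = 21.6 + 105.55 = 127.15 °C

T = 127 °C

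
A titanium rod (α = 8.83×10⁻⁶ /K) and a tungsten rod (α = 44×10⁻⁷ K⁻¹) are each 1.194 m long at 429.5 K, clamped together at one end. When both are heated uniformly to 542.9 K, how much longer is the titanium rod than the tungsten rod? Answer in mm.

ΔT = 113.4 K
titanium: ΔL = 8.83×10⁻⁶ × 1.194 m × 113.4 = 1.1956×10⁻³ m = 1.1956 mm
tungsten: ΔL = 44×10⁻⁷ × 1.194 m × 113.4 = 5.9576×10⁻⁴ m = 0.59576 mm
difference = 1.1956 − 0.59576 = 0.59984 mm

0.600 mm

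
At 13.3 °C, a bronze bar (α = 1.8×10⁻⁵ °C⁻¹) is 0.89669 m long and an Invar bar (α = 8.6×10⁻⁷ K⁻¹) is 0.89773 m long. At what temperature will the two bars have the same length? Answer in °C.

L₁(1 + α₁ΔT) = L₂(1 + α₂ΔT) ⇒ ΔT = (L₂ − L₁)/(α₁L₁ − α₂L₂)
L₂ − L₁ = 0.89773 − 0.89669 = 1.04×10⁻³ m
α₁L₁ − α₂L₂ = 1.8×10⁻⁵×0.89669 − 8.6×10⁻⁷×0.89773 = 1.53683722×10⁻⁵ m/K
ΔT = 1.04×10⁻³ / 1.53683722×10⁻⁵ = 67.6714 K
T = 13.3 + 67.6714 = 80.9714 °C

T = 80.97 °C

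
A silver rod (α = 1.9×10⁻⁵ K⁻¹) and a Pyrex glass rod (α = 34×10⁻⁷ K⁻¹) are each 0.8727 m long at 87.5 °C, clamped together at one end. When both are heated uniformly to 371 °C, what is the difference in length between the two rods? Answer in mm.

ΔT = 283.5 K
silver: ΔL = 1.9×10⁻⁵ × 0.8727 m × 283.5 = 4.7008×10⁻³ m = 4.7008 mm
Pyrex glass: ΔL = 34×10⁻⁷ × 0.8727 m × 283.5 = 8.4120×10⁻⁴ m = 0.84120 mm
difference = 4.7008 − 0.84120 = 3.8596 mm

3.86 mm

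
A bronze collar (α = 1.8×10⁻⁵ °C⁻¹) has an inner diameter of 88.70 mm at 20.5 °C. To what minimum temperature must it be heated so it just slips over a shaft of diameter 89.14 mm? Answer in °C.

Required Δd = 89.14 − 88.70 = 0.44 mm
Δd = αd₀ΔT ⇒ ΔT = Δd/(αd₀) = 0.44 / (1.8×10⁻⁵ × 88.70) = 275.59 K
T_min = 20.5 + 275.59 = 296.09 °C

T = 296 °C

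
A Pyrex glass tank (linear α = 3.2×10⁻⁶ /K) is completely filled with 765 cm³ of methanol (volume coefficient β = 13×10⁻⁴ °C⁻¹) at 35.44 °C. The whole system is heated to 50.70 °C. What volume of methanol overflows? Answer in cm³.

15.1 cm³

The tank also expands: β_container ≈ 3α = 9.6×10⁻⁶ /K
Net overflow = V₀(β_liq − 3α_cont)ΔT
β − 3α = 1.30×10⁻³ − 9.6×10⁻⁶ = 1.2904×10⁻³ /K; ΔT = 15.26 K
ΔV = 765 × 1.2904×10⁻³ × 15.26 = 15.1 cm³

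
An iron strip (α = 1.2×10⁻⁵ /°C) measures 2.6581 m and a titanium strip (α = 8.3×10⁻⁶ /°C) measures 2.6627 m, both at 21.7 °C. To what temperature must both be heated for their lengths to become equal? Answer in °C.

T = 491.2 °C

Equal length when α₁L₁ΔT − α₂L₂ΔT = L₂ − L₁ = 4.60×10⁻³ m
α₁L₁ = 3.18972×10⁻⁵, α₂L₂ = 2.210041×10⁻⁵ → Δ(αL) = 9.79679×10⁻⁶ m/K
ΔT = 4.60×10⁻³ / 9.79679×10⁻⁶ = 469.542 K, so T = 21.7 + 469.542 = 491.242 °C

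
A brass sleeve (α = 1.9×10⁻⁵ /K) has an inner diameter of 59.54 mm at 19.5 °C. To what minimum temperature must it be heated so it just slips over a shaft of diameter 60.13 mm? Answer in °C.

Required Δd = 60.13 − 59.54 = 0.59 mm
Δd = αd₀ΔT ⇒ ΔT = Δd/(αd₀) = 0.59 / (1.9×10⁻⁵ × 59.54) = 521.54 K
T_min = 19.5 + 521.54 = 541.04 °C

T = 541 °C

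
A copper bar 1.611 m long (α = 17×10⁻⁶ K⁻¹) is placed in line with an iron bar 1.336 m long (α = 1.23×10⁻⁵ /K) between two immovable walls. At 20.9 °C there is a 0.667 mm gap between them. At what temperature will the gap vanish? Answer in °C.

T = 36.1 °C

Gap closes when ΔL₁ + ΔL₂ = 0.667 mm = 6.67×10⁻⁴ m
(α₁L₁ + α₂L₂)ΔT = g
α₁L₁ + α₂L₂ = 17×10⁻⁶×1.611 + 1.23×10⁻⁵×1.336 = 4.38198×10⁻⁵ m/K
ΔT = 6.67×10⁻⁴ / 4.38198×10⁻⁵ = 15.221 K
T = 20.9 + 15.221 = 36.121 °C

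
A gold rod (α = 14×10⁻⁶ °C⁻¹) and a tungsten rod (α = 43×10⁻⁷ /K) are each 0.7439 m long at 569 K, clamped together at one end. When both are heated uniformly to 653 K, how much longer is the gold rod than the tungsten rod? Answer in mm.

ΔT = 84 K
gold: ΔL = 14×10⁻⁶ × 0.7439 m × 84 = 8.7483×10⁻⁴ m = 0.87483 mm
tungsten: ΔL = 43×10⁻⁷ × 0.7439 m × 84 = 2.6870×10⁻⁴ m = 0.26870 mm
difference = 0.87483 − 0.26870 = 0.60613 mm

0.606 mm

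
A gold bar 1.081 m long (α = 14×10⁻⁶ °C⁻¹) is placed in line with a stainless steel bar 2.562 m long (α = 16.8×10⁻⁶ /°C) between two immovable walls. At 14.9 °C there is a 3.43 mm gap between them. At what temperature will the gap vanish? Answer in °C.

Gap closes when ΔL₁ + ΔL₂ = 3.43 mm = 3.43×10⁻³ m
(α₁L₁ + α₂L₂)ΔT = g
α₁L₁ + α₂L₂ = 14×10⁻⁶×1.081 + 16.8×10⁻⁶×2.562 = 5.81756×10⁻⁵ m/K
ΔT = 3.43×10⁻³ / 5.81756×10⁻⁵ = 58.959 K
T = 14.9 + 58.959 = 73.859 °C

T = 73.9 °C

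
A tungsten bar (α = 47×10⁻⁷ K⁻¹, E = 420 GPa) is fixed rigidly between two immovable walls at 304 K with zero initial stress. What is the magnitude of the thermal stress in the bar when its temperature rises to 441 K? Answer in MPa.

Fully constrained: the free strain ε = αΔT is blocked, so σ = Eε = EαΔT.
|ΔT| = 137 K
σ = 420×10⁹ × 47×10⁻⁷ × 137 = 2.70×10⁸ Pa

σ = 270 MPa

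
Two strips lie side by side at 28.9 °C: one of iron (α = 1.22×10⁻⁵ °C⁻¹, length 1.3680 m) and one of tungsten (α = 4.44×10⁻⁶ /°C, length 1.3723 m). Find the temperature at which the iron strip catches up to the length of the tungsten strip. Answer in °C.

L₁(1 + α₁ΔT) = L₂(1 + α₂ΔT) ⇒ ΔT = (L₂ − L₁)/(α₁L₁ − α₂L₂)
L₂ − L₁ = 1.3723 − 1.3680 = 4.30×10⁻³ m
α₁L₁ − α₂L₂ = 1.22×10⁻⁵×1.3680 − 4.44×10⁻⁶×1.3723 = 1.0596588×10⁻⁵ m/K
ΔT = 4.30×10⁻³ / 1.0596588×10⁻⁵ = 405.791 K
T = 28.9 + 405.791 = 434.691 °C

T = 434.7 °C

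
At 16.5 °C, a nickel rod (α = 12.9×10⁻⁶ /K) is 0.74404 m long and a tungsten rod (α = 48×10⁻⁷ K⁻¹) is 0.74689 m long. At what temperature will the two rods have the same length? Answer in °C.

T = 490.5 °C

L₁(1 + α₁ΔT) = L₂(1 + α₂ΔT) ⇒ ΔT = (L₂ − L₁)/(α₁L₁ − α₂L₂)
L₂ − L₁ = 0.74689 − 0.74404 = 2.85×10⁻³ m
α₁L₁ − α₂L₂ = 12.9×10⁻⁶×0.74404 − 48×10⁻⁷×0.74689 = 6.013044×10⁻⁶ m/K
ΔT = 2.85×10⁻³ / 6.013044×10⁻⁶ = 473.970 K
T = 16.5 + 473.970 = 490.470 °C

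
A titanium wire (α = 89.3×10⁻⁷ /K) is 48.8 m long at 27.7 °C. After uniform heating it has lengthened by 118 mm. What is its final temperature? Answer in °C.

ΔL = αL₀ΔT ⇒ ΔT = ΔL / (αL₀)
ΔT = 118×10⁻³ m / (89.3×10⁻⁷ × 48.8 m) = 270.78 K
T = 27.7 + 270.78 = 298.48 °C

T = 298 °C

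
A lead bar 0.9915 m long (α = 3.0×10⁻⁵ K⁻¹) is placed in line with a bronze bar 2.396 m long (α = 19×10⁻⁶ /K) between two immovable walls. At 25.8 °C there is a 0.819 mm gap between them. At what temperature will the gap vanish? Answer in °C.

Gap closes when ΔL₁ + ΔL₂ = 0.819 mm = 8.19×10⁻⁴ m
(α₁L₁ + α₂L₂)ΔT = g
α₁L₁ + α₂L₂ = 3.0×10⁻⁵×0.9915 + 19×10⁻⁶×2.396 = 7.5269×10⁻⁵ m/K
ΔT = 8.19×10⁻⁴ / 7.5269×10⁻⁵ = 10.881 K
T = 25.8 + 10.881 = 36.681 °C

T = 36.7 °C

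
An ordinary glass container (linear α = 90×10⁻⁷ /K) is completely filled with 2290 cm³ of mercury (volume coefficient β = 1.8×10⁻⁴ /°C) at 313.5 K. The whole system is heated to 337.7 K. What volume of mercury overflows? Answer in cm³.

The container also expands: β_container ≈ 3α = 2.7×10⁻⁵ /K
Net overflow = V₀(β_liq − 3α_cont)ΔT
β − 3α = 1.80×10⁻⁴ − 2.7×10⁻⁵ = 1.53×10⁻⁴ /K; ΔT = 24.2 K
ΔV = 2290 × 1.53×10⁻⁴ × 24.2 = 8.48 cm³

8.48 cm³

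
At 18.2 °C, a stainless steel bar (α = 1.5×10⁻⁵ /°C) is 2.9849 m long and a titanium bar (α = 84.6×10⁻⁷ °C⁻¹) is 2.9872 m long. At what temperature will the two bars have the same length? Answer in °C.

T = 136.1 °C

Equal length when α₁L₁ΔT − α₂L₂ΔT = L₂ − L₁ = 2.30×10⁻³ m
α₁L₁ = 4.47735×10⁻⁵, α₂L₂ = 2.5271712×10⁻⁵ → Δ(αL) = 1.9501788×10⁻⁵ m/K
ΔT = 2.30×10⁻³ / 1.9501788×10⁻⁵ = 117.938 K, so T = 18.2 + 117.938 = 136.138 °C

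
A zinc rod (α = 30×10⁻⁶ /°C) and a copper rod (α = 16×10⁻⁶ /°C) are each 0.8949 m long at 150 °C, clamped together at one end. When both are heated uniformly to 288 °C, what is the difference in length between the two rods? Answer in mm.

1.73 mm

ΔT = 138 K
zinc: ΔL = 30×10⁻⁶ × 0.8949 m × 138 = 3.7049×10⁻³ m = 3.7049 mm
copper: ΔL = 16×10⁻⁶ × 0.8949 m × 138 = 1.9759×10⁻³ m = 1.9759 mm
difference = 3.7049 − 1.9759 = 1.7290 mm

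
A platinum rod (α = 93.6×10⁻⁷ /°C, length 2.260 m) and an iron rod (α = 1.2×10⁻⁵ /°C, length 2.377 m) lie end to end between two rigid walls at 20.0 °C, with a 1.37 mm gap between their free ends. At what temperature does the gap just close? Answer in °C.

α₁L₁ = 2.11536×10⁻⁵ m/K, α₂L₂ = 2.8524×10⁻⁵ m/K → total 4.96776×10⁻⁵ m/K
ΔT = g/(α₁L₁+α₂L₂) = 1.37×10⁻³ / 4.96776×10⁻⁵ = 27.578 K
T = 20.0 + 27.578 = 47.578 °C

T = 47.6 °C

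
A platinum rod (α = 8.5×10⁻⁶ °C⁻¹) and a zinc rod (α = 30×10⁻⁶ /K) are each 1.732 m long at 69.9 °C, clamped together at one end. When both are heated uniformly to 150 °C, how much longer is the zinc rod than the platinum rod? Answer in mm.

2.98 mm

ΔT = 80.1 K
platinum: ΔL = 8.5×10⁻⁶ × 1.732 m × 80.1 = 1.1792×10⁻³ m = 1.1792 mm
zinc: ΔL = 30×10⁻⁶ × 1.732 m × 80.1 = 4.1620×10⁻³ m = 4.1620 mm
difference = 4.1620 − 1.1792 = 2.9828 mm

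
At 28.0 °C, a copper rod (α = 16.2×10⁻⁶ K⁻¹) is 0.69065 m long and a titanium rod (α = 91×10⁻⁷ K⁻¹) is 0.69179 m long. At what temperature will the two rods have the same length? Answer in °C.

Equal length when α₁L₁ΔT − α₂L₂ΔT = L₂ − L₁ = 1.14×10⁻³ m
α₁L₁ = 1.118853×10⁻⁵, α₂L₂ = 6.295289×10⁻⁶ → Δ(αL) = 4.893241×10⁻⁶ m/K
ΔT = 1.14×10⁻³ / 4.893241×10⁻⁶ = 232.974 K, so T = 28.0 + 232.974 = 260.974 °C

T = 261.0 °C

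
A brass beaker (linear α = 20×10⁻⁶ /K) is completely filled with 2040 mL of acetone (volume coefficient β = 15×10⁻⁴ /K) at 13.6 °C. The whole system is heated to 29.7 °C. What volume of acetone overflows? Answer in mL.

The beaker also expands: β_container ≈ 3α = 6.0×10⁻⁵ /K
Net overflow = V₀(β_liq − 3α_cont)ΔT
β − 3α = 1.50×10⁻³ − 6.0×10⁻⁵ = 1.44×10⁻³ /K; ΔT = 16.1 K
ΔV = 2040 × 1.44×10⁻³ × 16.1 = 47.3 mL

47.3 mL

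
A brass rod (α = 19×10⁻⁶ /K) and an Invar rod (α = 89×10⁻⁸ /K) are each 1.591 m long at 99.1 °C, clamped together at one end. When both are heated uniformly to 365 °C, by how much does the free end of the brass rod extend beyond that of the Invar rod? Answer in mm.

7.66 mm

ΔT = 265.9 K
brass: ΔL = 19×10⁻⁶ × 1.591 m × 265.9 = 8.0379×10⁻³ m = 8.0379 mm
Invar: ΔL = 89×10⁻⁸ × 1.591 m × 265.9 = 3.7651×10⁻⁴ m = 0.37651 mm
difference = 8.0379 − 0.37651 = 7.66139 mm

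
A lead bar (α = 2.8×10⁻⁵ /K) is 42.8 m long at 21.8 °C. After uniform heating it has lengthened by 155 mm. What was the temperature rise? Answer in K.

ΔT = 129 K

ΔL = αL₀ΔT ⇒ ΔT = ΔL / (αL₀)
ΔT = 155×10⁻³ m / (2.8×10⁻⁵ × 42.8 m) = 129.34 K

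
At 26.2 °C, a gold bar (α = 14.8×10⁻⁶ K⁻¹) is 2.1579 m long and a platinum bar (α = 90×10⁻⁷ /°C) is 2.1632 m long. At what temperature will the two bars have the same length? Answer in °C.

T = 451.3 °C

L₁(1 + α₁ΔT) = L₂(1 + α₂ΔT) ⇒ ΔT = (L₂ − L₁)/(α₁L₁ − α₂L₂)
L₂ − L₁ = 2.1632 − 2.1579 = 5.30×10⁻³ m
α₁L₁ − α₂L₂ = 14.8×10⁻⁶×2.1579 − 90×10⁻⁷×2.1632 = 1.246812×10⁻⁵ m/K
ΔT = 5.30×10⁻³ / 1.246812×10⁻⁵ = 425.084 K
T = 26.2 + 425.084 = 451.284 °C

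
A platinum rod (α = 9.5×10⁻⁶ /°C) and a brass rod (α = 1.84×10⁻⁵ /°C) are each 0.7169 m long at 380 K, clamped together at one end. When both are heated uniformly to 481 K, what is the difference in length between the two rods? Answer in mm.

ΔT = 101 K
platinum: ΔL = 9.5×10⁻⁶ × 0.7169 m × 101 = 6.8787×10⁻⁴ m = 0.68787 mm
brass: ΔL = 1.84×10⁻⁵ × 0.7169 m × 101 = 1.3323×10⁻³ m = 1.3323 mm
difference = 1.3323 − 0.68787 = 0.64443 mm

0.644 mm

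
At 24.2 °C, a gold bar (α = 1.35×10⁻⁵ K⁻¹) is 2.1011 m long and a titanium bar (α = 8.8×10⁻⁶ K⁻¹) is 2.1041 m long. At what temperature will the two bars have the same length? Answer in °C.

T = 328.8 °C

Equal length when α₁L₁ΔT − α₂L₂ΔT = L₂ − L₁ = 3.00×10⁻³ m
α₁L₁ = 2.836485×10⁻⁵, α₂L₂ = 1.851608×10⁻⁵ → Δ(αL) = 9.84877×10⁻⁶ m/K
ΔT = 3.00×10⁻³ / 9.84877×10⁻⁶ = 304.607 K, so T = 24.2 + 304.607 = 328.807 °C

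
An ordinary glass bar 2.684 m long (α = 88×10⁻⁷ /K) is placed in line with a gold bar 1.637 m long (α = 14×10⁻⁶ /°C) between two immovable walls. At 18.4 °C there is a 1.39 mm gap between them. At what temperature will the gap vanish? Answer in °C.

Gap closes when ΔL₁ + ΔL₂ = 1.39 mm = 1.39×10⁻³ m
(α₁L₁ + α₂L₂)ΔT = g
α₁L₁ + α₂L₂ = 88×10⁻⁷×2.684 + 14×10⁻⁶×1.637 = 4.65372×10⁻⁵ m/K
ΔT = 1.39×10⁻³ / 4.65372×10⁻⁵ = 29.869 K
T = 18.4 + 29.869 = 48.269 °C

T = 48.3 °C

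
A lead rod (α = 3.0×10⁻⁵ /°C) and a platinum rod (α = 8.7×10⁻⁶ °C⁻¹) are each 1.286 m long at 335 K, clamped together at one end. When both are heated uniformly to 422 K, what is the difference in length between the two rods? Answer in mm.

ΔT = 87 K
lead: ΔL = 3.0×10⁻⁵ × 1.286 m × 87 = 3.3565×10⁻³ m = 3.3565 mm
platinum: ΔL = 8.7×10⁻⁶ × 1.286 m × 87 = 9.7337×10⁻⁴ m = 0.97337 mm
difference = 3.3565 − 0.97337 = 2.38313 mm

2.38 mm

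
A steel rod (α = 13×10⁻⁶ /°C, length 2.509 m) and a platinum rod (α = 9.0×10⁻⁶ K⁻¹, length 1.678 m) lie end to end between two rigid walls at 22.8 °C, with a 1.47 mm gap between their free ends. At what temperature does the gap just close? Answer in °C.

T = 53.6 °C

Gap closes when ΔL₁ + ΔL₂ = 1.47 mm = 1.47×10⁻³ m
(α₁L₁ + α₂L₂)ΔT = g
α₁L₁ + α₂L₂ = 13×10⁻⁶×2.509 + 9.0×10⁻⁶×1.678 = 4.7719×10⁻⁵ m/K
ΔT = 1.47×10⁻³ / 4.7719×10⁻⁵ = 30.805 K
T = 22.8 + 30.805 = 53.605 °C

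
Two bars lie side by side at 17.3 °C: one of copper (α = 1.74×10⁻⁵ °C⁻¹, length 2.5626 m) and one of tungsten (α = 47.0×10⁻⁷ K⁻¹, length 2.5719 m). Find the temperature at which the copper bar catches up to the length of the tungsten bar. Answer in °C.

T = 303.4 °C

L₁(1 + α₁ΔT) = L₂(1 + α₂ΔT) ⇒ ΔT = (L₂ − L₁)/(α₁L₁ − α₂L₂)
L₂ − L₁ = 2.5719 − 2.5626 = 9.30×10⁻³ m
α₁L₁ − α₂L₂ = 1.74×10⁻⁵×2.5626 − 47.0×10⁻⁷×2.5719 = 3.250131×10⁻⁵ m/K
ΔT = 9.30×10⁻³ / 3.250131×10⁻⁵ = 286.142 K
T = 17.3 + 286.142 = 303.442 °C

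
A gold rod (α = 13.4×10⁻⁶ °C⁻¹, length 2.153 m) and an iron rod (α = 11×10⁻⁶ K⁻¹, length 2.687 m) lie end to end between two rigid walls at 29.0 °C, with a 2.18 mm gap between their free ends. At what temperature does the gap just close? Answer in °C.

α₁L₁ = 2.88502×10⁻⁵ m/K, α₂L₂ = 2.9557×10⁻⁵ m/K → total 5.84072×10⁻⁵ m/K
ΔT = g/(α₁L₁+α₂L₂) = 2.18×10⁻³ / 5.84072×10⁻⁵ = 37.324 K
T = 29.0 + 37.324 = 66.324 °C

T = 66.3 °C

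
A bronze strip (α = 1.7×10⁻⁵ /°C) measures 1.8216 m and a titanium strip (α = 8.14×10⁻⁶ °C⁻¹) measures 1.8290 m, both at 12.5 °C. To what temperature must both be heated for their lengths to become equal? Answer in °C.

T = 472.7 °C

Equal length when α₁L₁ΔT − α₂L₂ΔT = L₂ − L₁ = 7.40×10⁻³ m
α₁L₁ = 3.09672×10⁻⁵, α₂L₂ = 1.488806×10⁻⁵ → Δ(αL) = 1.607914×10⁻⁵ m/K
ΔT = 7.40×10⁻³ / 1.607914×10⁻⁵ = 460.224 K, so T = 12.5 + 460.224 = 472.724 °C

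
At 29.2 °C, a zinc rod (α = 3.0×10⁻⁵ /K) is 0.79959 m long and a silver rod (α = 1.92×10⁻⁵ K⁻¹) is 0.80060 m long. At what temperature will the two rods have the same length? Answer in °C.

L₁(1 + α₁ΔT) = L₂(1 + α₂ΔT) ⇒ ΔT = (L₂ − L₁)/(α₁L₁ − α₂L₂)
L₂ − L₁ = 0.80060 − 0.79959 = 1.01×10⁻³ m
α₁L₁ − α₂L₂ = 3.0×10⁻⁵×0.79959 − 1.92×10⁻⁵×0.80060 = 8.61618×10⁻⁶ m/K
ΔT = 1.01×10⁻³ / 8.61618×10⁻⁶ = 117.221 K
T = 29.2 + 117.221 = 146.421 °C

T = 146.4 °C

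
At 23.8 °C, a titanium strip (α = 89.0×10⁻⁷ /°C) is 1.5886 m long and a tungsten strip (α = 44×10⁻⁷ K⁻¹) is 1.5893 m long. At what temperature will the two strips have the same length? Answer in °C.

L₁(1 + α₁ΔT) = L₂(1 + α₂ΔT) ⇒ ΔT = (L₂ − L₁)/(α₁L₁ − α₂L₂)
L₂ − L₁ = 1.5893 − 1.5886 = 7.00×10⁻⁴ m
α₁L₁ − α₂L₂ = 89.0×10⁻⁷×1.5886 − 44×10⁻⁷×1.5893 = 7.14562×10⁻⁶ m/K
ΔT = 7.00×10⁻⁴ / 7.14562×10⁻⁶ = 97.962 K
T = 23.8 + 97.962 = 121.762 °C

T = 121.8 °C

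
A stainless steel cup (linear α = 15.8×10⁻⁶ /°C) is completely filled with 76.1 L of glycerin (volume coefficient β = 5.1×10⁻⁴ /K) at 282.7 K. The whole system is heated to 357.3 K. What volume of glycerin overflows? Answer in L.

2.63 L

The cup also expands: β_container ≈ 3α = 4.74×10⁻⁵ /K
Net overflow = V₀(β_liq − 3α_cont)ΔT
β − 3α = 5.10×10⁻⁴ − 4.74×10⁻⁵ = 4.626×10⁻⁴ /K; ΔT = 74.6 K
ΔV = 76.1 × 4.626×10⁻⁴ × 74.6 = 2.63 L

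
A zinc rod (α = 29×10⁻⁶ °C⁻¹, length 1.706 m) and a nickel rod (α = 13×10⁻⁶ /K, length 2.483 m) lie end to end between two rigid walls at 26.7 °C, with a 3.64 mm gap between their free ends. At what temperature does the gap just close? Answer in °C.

T = 71.2 °C

Gap closes when ΔL₁ + ΔL₂ = 3.64 mm = 3.64×10⁻³ m
(α₁L₁ + α₂L₂)ΔT = g
α₁L₁ + α₂L₂ = 29×10⁻⁶×1.706 + 13×10⁻⁶×2.483 = 8.1753×10⁻⁵ m/K
ΔT = 3.64×10⁻³ / 8.1753×10⁻⁵ = 44.524 K
T = 26.7 + 44.524 = 71.224 °C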